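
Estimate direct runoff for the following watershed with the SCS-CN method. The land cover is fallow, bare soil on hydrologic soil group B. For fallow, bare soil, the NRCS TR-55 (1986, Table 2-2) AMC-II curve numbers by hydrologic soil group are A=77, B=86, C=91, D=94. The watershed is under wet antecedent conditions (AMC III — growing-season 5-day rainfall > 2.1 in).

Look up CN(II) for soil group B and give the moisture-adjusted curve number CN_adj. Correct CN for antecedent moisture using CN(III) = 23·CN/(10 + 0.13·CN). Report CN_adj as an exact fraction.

NRCS table: fallow, bare soil, soil group B → CN(II) = 86
Wet (AMC III): CN(III) = 23·86/(10 + 0.13·86) = 1978/(1059/50) = 98900/1059 ≈ 93.390

CN_adj = 98900/1059 ≈ 93.390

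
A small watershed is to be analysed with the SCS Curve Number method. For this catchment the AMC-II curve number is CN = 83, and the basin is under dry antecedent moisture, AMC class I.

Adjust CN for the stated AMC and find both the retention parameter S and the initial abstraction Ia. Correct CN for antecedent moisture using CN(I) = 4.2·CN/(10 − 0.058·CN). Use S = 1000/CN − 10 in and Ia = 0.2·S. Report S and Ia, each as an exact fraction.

Adjust CN=83 to AMC I: 4.2·83/(10 − 0.058·83) → (1743/5) ÷ (2593/500) = 174300/2593 ≈ 67.219
Max retention: S = 1000/(174300/2593) − 10 = 8500/1743 in (≈ 4.877 in)
Initial abstraction Ia = S/5 = (8500/1743)/5 = 1700/1743 ≈ 0.975 in

S = 8500/1743 in ≈ 4.877 in; Ia = 1700/1743 in ≈ 0.975 in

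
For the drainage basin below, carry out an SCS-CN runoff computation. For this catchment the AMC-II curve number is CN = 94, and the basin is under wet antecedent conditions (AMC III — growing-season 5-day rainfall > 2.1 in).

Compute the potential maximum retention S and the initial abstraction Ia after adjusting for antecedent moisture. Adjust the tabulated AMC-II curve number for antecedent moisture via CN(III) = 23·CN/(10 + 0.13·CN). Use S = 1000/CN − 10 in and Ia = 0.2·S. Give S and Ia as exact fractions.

Wet (AMC III): CN(III) = 23·94/(10 + 0.13·94) = 2162/(1111/50) = 108100/1111 ≈ 97.300
Max retention: S = 1000/(108100/1111) − 10 = 300/1081 in (≈ 0.278 in)
Ia = 0.2·(300/1081) = 60/1081 in ≈ 0.056 in

S = 300/1081 in ≈ 0.278 in; Ia = 60/1081 in ≈ 0.056 in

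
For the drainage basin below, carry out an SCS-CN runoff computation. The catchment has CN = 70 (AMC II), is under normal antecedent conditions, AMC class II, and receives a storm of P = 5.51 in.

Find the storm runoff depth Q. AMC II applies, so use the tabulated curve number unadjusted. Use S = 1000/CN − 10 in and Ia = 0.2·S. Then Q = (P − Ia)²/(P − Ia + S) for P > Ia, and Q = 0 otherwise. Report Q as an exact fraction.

Q = 10608049/4379900 in ≈ 2.422 in

CN(II) = 70; AMC II needs no correction.
Retention S: 1000/CN − 10 with CN=70.000 → S = 30/7 ≈ 4.286 in
Ia = 0.2S: 0.2·4.286 = 0.857 in (exactly 6/7)
Excess rainfall: 5.510 − 0.857 = 4.653 in; P > Ia so Q > 0
Q: (3257/700)² ÷ (6257/700) = 10608049/4379900 in (≈ 2.422 in)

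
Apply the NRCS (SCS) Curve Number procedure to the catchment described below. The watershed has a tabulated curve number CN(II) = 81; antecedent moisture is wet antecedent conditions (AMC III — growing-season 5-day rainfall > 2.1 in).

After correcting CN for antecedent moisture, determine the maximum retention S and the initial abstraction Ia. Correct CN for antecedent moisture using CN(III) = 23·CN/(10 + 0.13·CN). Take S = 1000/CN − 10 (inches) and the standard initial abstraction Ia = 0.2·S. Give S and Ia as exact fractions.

S = 1900/1863 in ≈ 1.020 in; Ia = 380/1863 in ≈ 0.204 in

CN(III) from CN(II)=81: (23·81)/(10 + 0.13·81) = 186300/2053 ≈ 90.745
Max retention: S = 1000/(186300/2053) − 10 = 1900/1863 in (≈ 1.020 in)
Initial abstraction Ia = S/5 = (1900/1863)/5 = 380/1863 ≈ 0.204 in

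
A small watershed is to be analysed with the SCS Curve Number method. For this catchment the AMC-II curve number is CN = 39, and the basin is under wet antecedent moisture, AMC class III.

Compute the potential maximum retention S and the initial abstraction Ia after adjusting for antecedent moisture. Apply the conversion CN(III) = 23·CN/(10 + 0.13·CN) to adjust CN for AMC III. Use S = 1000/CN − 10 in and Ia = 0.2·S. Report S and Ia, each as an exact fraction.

S = 6100/897 in ≈ 6.800 in; Ia = 1220/897 in ≈ 1.360 in

Adjust CN=39 to AMC III: 23·39/(10 + 0.13·39) → 897 ÷ (1507/100) = 89700/1507 ≈ 59.522
S = 1000/(89700/1507) − 10 = 6100/897 in ≈ 6.800 in
Ia = 0.2S: 0.2·6.800 = 1.360 in (exactly 1220/897)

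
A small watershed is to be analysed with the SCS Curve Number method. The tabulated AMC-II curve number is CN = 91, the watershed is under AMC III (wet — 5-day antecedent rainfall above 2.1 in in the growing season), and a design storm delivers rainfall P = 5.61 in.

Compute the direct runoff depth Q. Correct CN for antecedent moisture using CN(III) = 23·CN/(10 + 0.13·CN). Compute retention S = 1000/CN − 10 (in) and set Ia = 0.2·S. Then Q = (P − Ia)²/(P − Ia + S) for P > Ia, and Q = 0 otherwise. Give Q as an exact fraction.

Q = 445578668643/86941336300 in ≈ 5.125 in

Wet (AMC III): CN(III) = 23·91/(10 + 0.13·91) = 2093/(2183/100) = 209300/2183 ≈ 95.877
Retention S: 1000/CN − 10 with CN=95.877 → S = 900/2093 ≈ 0.430 in
Ia = 0.2S: 0.2·0.430 = 0.086 in (exactly 180/2093)
Since P=5.610 > Ia=0.086: effective rainfall P−Ia = 1156173/209300 in
Runoff Q = (P−Ia)²/(P−Ia+S) = (5.524)²/(5.524+0.430) = 445578668643/86941336300 ≈ 5.125 in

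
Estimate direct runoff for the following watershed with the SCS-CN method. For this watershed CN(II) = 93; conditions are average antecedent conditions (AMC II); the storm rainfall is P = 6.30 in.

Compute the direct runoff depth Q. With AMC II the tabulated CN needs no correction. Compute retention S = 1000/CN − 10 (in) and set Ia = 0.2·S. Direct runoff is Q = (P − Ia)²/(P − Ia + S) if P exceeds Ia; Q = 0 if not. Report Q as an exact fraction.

CN(II) = 93; AMC II needs no correction.
S = 1000/93 − 10 = 70/93 in ≈ 0.753 in
Ia = 0.2S: 0.2·0.753 = 0.151 in (exactly 14/93)
P − Ia = 6.300 − 0.151 = 5719/930 ≈ 6.149 in (> 0, runoff occurs)
Q: (5719/930)² ÷ (6419/930) = 667489/121830 in (≈ 5.479 in)

Q = 667489/121830 in ≈ 5.479 in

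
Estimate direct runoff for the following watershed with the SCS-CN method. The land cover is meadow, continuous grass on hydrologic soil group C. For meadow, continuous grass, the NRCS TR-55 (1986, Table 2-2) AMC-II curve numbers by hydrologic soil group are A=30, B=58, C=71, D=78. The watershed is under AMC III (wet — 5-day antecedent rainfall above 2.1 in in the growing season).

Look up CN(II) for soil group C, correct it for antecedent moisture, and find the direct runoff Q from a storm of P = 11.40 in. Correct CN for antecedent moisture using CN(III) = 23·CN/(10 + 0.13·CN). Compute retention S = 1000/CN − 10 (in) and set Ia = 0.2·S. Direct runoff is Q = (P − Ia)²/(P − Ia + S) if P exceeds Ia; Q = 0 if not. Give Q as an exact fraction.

Q = 8132612761/854720365 in ≈ 9.515 in

NRCS table: meadow, continuous grass, soil group C → CN(II) = 71
Wet (AMC III): CN(III) = 23·71/(10 + 0.13·71) = 1633/(1923/100) = 163300/1923 ≈ 84.919
S = 1000/(163300/1923) − 10 = 2900/1633 in ≈ 1.776 in
Ia = 0.2·(2900/1633) = 580/1633 in ≈ 0.355 in
Excess rainfall: 11.400 − 0.355 = 11.045 in; P > Ia so Q > 0
Q = (90181/8165)²/((90181/8165) + 2900/1633) = (8132612761/66667225)/(104681/8165) = 8132612761/854720365 in ≈ 9.515 in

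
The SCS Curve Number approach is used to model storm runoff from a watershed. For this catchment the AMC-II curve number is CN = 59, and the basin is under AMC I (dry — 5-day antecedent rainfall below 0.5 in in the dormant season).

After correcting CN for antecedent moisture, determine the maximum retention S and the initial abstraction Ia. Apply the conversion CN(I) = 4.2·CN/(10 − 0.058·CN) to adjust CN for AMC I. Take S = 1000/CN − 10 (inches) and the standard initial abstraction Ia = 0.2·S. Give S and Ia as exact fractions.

S = 20500/1239 in ≈ 16.546 in; Ia = 4100/1239 in ≈ 3.309 in

CN(I) from CN(II)=59: (4.2·59)/(10 − 0.058·59) = 123900/3289 ≈ 37.671
S = 1000/(123900/3289) − 10 = 20500/1239 in ≈ 16.546 in
Initial abstraction Ia = S/5 = (20500/1239)/5 = 4100/1239 ≈ 3.309 in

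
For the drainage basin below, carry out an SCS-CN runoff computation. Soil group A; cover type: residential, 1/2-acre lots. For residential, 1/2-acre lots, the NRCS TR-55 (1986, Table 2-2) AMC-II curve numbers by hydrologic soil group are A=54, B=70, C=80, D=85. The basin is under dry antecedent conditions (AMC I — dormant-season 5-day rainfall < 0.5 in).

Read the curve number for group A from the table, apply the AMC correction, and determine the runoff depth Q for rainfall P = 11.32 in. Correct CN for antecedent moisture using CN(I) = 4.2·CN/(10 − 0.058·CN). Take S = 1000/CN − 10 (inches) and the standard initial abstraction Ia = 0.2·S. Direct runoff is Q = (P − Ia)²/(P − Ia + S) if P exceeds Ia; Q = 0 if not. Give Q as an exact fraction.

NRCS table: residential, 1/2-acre lots, soil group A → CN(II) = 54
Adjust CN=54 to AMC I: 4.2·54/(10 − 0.058·54) → (1134/5) ÷ (1717/250) = 56700/1717 ≈ 33.023
Max retention: S = 1000/(56700/1717) − 10 = 11500/567 in (≈ 20.282 in)
Initial abstraction Ia = S/5 = (11500/567)/5 = 2300/567 ≈ 4.056 in
Excess rainfall: 11.320 − 4.056 = 7.264 in; P > Ia so Q > 0
Q = (102961/14175)²/((102961/14175) + 11500/567) = (10600967521/200930625)/(390461/14175) = 10600967521/5534784675 in ≈ 1.915 in

Q = 10600967521/5534784675 in ≈ 1.915 in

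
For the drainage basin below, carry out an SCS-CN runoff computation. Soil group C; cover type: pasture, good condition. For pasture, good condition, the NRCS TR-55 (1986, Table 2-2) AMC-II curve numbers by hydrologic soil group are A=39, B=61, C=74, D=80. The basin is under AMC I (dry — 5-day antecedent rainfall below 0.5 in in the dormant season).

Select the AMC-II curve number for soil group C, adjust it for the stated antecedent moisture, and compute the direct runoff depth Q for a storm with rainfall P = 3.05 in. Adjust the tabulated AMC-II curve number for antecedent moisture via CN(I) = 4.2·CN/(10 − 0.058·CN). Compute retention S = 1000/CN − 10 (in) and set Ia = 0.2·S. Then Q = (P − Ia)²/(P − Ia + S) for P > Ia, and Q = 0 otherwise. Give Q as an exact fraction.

Q = 457831609/2352709380 in ≈ 0.195 in

NRCS table: pasture, good condition, soil group C → CN(II) = 74
CN(I) from CN(II)=74: (4.2·74)/(10 − 0.058·74) = 77700/1427 ≈ 54.450
Retention S: 1000/CN − 10 with CN=54.450 → S = 6500/777 ≈ 8.366 in
Ia = 0.2·(6500/777) = 1300/777 in ≈ 1.673 in
Since P=3.050 > Ia=1.673: effective rainfall P−Ia = 21397/15540 in
Q: (21397/15540)² ÷ (151397/15540) = 457831609/2352709380 in (≈ 0.195 in)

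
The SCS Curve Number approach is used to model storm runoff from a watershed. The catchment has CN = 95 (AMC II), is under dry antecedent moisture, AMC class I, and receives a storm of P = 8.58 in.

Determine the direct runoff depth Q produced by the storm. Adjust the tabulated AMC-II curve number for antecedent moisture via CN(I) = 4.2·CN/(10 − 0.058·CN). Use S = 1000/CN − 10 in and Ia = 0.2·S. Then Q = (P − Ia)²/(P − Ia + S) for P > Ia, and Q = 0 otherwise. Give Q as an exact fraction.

CN(I) from CN(II)=95: (4.2·95)/(10 − 0.058·95) = 39900/449 ≈ 88.864
Max retention: S = 1000/(39900/449) − 10 = 500/399 in (≈ 1.253 in)
Ia = 0.2S: 0.2·1.253 = 0.251 in (exactly 100/399)
Since P=8.580 > Ia=0.251: effective rainfall P−Ia = 166171/19950 in
Q: (166171/19950)² ÷ (191171/19950) = 27612801241/3813861450 in (≈ 7.240 in)

Q = 27612801241/3813861450 in ≈ 7.240 in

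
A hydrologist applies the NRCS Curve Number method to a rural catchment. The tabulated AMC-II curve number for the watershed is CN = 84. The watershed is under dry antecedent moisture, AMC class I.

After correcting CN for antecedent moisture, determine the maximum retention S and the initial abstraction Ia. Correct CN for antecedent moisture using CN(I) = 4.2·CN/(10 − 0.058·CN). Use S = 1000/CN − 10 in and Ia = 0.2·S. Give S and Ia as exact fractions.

CN(I) from CN(II)=84: (4.2·84)/(10 − 0.058·84) = 44100/641 ≈ 68.799
Retention S: 1000/CN − 10 with CN=68.799 → S = 2000/441 ≈ 4.535 in
Initial abstraction Ia = S/5 = (2000/441)/5 = 400/441 ≈ 0.907 in

S = 2000/441 in ≈ 4.535 in; Ia = 400/441 in ≈ 0.907 in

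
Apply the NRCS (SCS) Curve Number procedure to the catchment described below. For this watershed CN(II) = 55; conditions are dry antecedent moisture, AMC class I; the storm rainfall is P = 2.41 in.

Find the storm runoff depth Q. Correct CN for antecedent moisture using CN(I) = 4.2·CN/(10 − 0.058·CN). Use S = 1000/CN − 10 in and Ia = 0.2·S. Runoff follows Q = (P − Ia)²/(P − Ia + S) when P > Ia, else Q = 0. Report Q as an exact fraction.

Adjust CN=55 to AMC I: 4.2·55/(10 − 0.058·55) → 231 ÷ (681/100) = 7700/227 ≈ 33.921
S = 1000/(7700/227) − 10 = 1500/77 in ≈ 19.481 in
Ia = 0.2S: 0.2·19.481 = 3.896 in (exactly 300/77)
P = 2.410 ≤ Ia = 3.896 in: entire storm abstracted, Q = 0.

Q = 0 in ≈ 0.000 in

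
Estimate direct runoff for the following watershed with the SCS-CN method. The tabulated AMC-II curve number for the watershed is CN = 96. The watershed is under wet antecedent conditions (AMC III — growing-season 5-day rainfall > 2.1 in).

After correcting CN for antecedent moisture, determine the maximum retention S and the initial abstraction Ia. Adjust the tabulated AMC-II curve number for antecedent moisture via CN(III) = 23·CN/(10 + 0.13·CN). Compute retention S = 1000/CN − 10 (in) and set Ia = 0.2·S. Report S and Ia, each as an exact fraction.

Wet (AMC III): CN(III) = 23·96/(10 + 0.13·96) = 2208/(562/25) = 27600/281 ≈ 98.221
Retention S: 1000/CN − 10 with CN=98.221 → S = 25/138 ≈ 0.181 in
Ia = 0.2·(25/138) = 5/138 in ≈ 0.036 in

S = 25/138 in ≈ 0.181 in; Ia = 5/138 in ≈ 0.036 in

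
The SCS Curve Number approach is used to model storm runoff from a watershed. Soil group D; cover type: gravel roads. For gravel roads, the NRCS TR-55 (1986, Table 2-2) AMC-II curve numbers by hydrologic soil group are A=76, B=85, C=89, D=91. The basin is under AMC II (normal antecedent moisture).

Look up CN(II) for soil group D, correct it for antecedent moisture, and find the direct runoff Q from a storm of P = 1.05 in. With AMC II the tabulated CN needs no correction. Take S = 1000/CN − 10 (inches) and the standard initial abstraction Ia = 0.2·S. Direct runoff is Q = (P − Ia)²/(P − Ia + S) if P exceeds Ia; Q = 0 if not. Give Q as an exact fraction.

Q = 801867/2032940 in ≈ 0.394 in

NRCS table: gravel roads, soil group D → CN(II) = 91
CN(II) = 91; AMC II needs no correction.
Max retention: S = 1000/91 − 10 = 90/91 in (≈ 0.989 in)
Ia = 0.2S: 0.2·0.989 = 0.198 in (exactly 18/91)
Excess rainfall: 1.050 − 0.198 = 0.852 in; P > Ia so Q > 0
Q: (1551/1820)² ÷ (3351/1820) = 801867/2032940 in (≈ 0.394 in)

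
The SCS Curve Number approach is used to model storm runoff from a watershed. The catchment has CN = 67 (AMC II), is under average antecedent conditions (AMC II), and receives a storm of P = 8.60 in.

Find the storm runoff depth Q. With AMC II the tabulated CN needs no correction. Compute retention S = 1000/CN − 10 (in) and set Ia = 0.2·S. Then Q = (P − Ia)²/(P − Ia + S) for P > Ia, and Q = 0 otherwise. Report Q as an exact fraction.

Q = 6507601/1407335 in ≈ 4.624 in

Average conditions: CN = 67 (no AMC adjustment).
Max retention: S = 1000/67 − 10 = 330/67 in (≈ 4.925 in)
Ia = 0.2·(330/67) = 66/67 in ≈ 0.985 in
Since P=8.600 > Ia=0.985: effective rainfall P−Ia = 2551/335 in
Runoff Q = (P−Ia)²/(P−Ia+S) = (7.615)²/(7.615+4.925) = 6507601/1407335 ≈ 4.624 in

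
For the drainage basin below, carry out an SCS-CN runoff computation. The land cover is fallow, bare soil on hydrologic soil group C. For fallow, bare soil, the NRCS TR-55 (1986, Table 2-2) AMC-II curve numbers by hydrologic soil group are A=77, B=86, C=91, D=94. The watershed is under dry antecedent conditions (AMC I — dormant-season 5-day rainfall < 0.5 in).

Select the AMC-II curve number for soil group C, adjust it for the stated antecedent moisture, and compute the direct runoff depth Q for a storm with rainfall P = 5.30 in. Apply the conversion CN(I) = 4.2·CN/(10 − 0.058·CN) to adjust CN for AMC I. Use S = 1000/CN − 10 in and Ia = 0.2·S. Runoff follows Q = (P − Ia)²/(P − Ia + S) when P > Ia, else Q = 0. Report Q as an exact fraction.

Q = 946239121/291497570 in ≈ 3.246 in

NRCS table: fallow, bare soil, soil group C → CN(II) = 91
Dry (AMC I): CN(I) = 4.2·91/(10 − 0.058·91) = (1911/5)/(2361/500) = 63700/787 ≈ 80.940
Retention S: 1000/CN − 10 with CN=80.940 → S = 1500/637 ≈ 2.355 in
Ia = 0.2S: 0.2·2.355 = 0.471 in (exactly 300/637)
P − Ia = 5.300 − 0.471 = 30761/6370 ≈ 4.829 in (> 0, runoff occurs)
Q: (30761/6370)² ÷ (45761/6370) = 946239121/291497570 in (≈ 3.246 in)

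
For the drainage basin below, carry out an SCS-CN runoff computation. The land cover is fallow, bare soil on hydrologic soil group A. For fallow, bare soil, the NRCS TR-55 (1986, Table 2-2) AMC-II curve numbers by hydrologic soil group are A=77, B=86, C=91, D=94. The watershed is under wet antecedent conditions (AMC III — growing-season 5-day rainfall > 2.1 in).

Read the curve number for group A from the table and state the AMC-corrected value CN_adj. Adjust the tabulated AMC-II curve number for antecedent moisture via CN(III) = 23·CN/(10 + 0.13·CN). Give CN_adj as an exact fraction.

NRCS table: fallow, bare soil, soil group A → CN(II) = 77
Wet (AMC III): CN(III) = 23·77/(10 + 0.13·77) = 1771/(2001/100) = 7700/87 ≈ 88.506

CN_adj = 7700/87 ≈ 88.506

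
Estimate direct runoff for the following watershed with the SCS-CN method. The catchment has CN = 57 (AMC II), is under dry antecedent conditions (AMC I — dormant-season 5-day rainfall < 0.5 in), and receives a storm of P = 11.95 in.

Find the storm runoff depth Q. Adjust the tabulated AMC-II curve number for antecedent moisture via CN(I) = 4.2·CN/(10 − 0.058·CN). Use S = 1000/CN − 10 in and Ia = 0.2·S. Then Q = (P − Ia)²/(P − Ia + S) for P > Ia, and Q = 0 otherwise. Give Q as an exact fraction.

Q = 40033206889/15084187020 in ≈ 2.654 in

Dry (AMC I): CN(I) = 4.2·57/(10 − 0.058·57) = (1197/5)/(3347/500) = 119700/3347 ≈ 35.763
S = 1000/(119700/3347) − 10 = 21500/1197 in ≈ 17.962 in
Ia = 0.2·(21500/1197) = 4300/1197 in ≈ 3.592 in
Excess rainfall: 11.950 − 3.592 = 8.358 in; P > Ia so Q > 0
Q = (200083/23940)²/((200083/23940) + 21500/1197) = (40033206889/573123600)/(630083/23940) = 40033206889/15084187020 in ≈ 2.654 in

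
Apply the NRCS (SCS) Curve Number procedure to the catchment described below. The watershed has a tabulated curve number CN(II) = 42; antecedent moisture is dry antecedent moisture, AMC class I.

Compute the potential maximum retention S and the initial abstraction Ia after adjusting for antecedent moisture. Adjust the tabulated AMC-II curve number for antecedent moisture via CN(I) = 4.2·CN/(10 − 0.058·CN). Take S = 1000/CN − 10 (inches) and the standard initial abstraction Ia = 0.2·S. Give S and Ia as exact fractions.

Dry (AMC I): CN(I) = 4.2·42/(10 − 0.058·42) = (882/5)/(1891/250) = 44100/1891 ≈ 23.321
Max retention: S = 1000/(44100/1891) − 10 = 14500/441 in (≈ 32.880 in)
Initial abstraction Ia = S/5 = (14500/441)/5 = 2900/441 ≈ 6.576 in

S = 14500/441 in ≈ 32.880 in; Ia = 2900/441 in ≈ 6.576 in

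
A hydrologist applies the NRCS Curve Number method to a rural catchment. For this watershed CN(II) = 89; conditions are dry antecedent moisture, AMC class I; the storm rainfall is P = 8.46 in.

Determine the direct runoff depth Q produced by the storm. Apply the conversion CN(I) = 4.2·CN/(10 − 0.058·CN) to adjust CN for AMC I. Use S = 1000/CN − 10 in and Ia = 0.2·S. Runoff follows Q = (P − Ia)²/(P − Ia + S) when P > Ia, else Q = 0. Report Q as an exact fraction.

Q = 541088234569/94439355150 in ≈ 5.729 in

CN(I) from CN(II)=89: (4.2·89)/(10 − 0.058·89) = 186900/2419 ≈ 77.263
Max retention: S = 1000/(186900/2419) − 10 = 5500/1869 in (≈ 2.943 in)
Initial abstraction Ia = S/5 = (5500/1869)/5 = 1100/1869 ≈ 0.589 in
Excess rainfall: 8.460 − 0.589 = 7.871 in; P > Ia so Q > 0
Runoff Q = (P−Ia)²/(P−Ia+S) = (7.871)²/(7.871+2.943) = 541088234569/94439355150 ≈ 5.729 in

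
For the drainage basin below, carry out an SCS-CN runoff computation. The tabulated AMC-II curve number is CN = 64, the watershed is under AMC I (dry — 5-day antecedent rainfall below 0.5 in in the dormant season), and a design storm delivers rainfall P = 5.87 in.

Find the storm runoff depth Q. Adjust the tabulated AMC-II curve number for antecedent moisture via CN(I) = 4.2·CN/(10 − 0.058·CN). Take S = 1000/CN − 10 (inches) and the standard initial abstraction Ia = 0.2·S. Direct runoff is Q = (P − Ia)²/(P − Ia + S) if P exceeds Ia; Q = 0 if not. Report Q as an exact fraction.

CN(I) from CN(II)=64: (4.2·64)/(10 − 0.058·64) = 5600/131 ≈ 42.748
Retention S: 1000/CN − 10 with CN=42.748 → S = 375/28 ≈ 13.393 in
Initial abstraction Ia = S/5 = (375/28)/5 = 75/28 ≈ 2.679 in
Since P=5.870 > Ia=2.679: effective rainfall P−Ia = 1117/350 in
Q: (1117/350)² ÷ (11609/700) = 1247689/2031575 in (≈ 0.614 in)

Q = 1247689/2031575 in ≈ 0.614 in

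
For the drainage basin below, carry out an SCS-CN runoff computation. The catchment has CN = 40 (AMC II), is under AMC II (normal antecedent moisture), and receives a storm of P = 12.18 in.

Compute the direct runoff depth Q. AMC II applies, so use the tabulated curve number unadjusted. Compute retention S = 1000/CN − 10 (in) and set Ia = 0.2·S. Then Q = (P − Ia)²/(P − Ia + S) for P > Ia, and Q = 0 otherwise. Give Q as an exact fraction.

Average conditions: CN = 40 (no AMC adjustment).
Retention S: 1000/CN − 10 with CN=40.000 → S = 15 ≈ 15.000 in
Ia = 0.2·15 = 3 in ≈ 3.000 in
P − Ia = 12.180 − 3.000 = 459/50 ≈ 9.180 in (> 0, runoff occurs)
Q = (459/50)²/((459/50) + 15) = (210681/2500)/(1209/50) = 70227/20150 in ≈ 3.485 in

Q = 70227/20150 in ≈ 3.485 in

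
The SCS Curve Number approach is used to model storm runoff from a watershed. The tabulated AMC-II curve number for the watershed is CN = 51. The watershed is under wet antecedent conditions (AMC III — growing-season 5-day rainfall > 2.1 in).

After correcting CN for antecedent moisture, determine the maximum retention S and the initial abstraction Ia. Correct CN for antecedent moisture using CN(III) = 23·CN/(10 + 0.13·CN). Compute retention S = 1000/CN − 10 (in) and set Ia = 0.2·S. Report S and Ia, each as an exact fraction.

Wet (AMC III): CN(III) = 23·51/(10 + 0.13·51) = 1173/(1663/100) = 117300/1663 ≈ 70.535
Retention S: 1000/CN − 10 with CN=70.535 → S = 4900/1173 ≈ 4.177 in
Ia = 0.2S: 0.2·4.177 = 0.835 in (exactly 980/1173)

S = 4900/1173 in ≈ 4.177 in; Ia = 980/1173 in ≈ 0.835 in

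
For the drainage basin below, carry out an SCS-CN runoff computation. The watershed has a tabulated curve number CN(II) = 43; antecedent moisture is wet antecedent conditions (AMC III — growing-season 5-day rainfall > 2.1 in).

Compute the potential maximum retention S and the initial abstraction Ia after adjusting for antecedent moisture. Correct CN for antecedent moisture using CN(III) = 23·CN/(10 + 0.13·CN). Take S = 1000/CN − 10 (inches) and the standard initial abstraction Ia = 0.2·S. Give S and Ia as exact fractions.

Wet (AMC III): CN(III) = 23·43/(10 + 0.13·43) = 989/(1559/100) = 98900/1559 ≈ 63.438
Retention S: 1000/CN − 10 with CN=63.438 → S = 5700/989 ≈ 5.763 in
Ia = 0.2·(5700/989) = 1140/989 in ≈ 1.153 in

S = 5700/989 in ≈ 5.763 in; Ia = 1140/989 in ≈ 1.153 in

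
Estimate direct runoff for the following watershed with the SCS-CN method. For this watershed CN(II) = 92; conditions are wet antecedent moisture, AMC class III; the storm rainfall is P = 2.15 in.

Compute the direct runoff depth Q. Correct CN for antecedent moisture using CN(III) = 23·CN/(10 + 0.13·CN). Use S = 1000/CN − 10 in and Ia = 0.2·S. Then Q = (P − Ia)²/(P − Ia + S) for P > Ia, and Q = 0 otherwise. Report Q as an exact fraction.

Adjust CN=92 to AMC III: 23·92/(10 + 0.13·92) → 2116 ÷ (549/25) = 52900/549 ≈ 96.357
Retention S: 1000/CN − 10 with CN=96.357 → S = 200/529 ≈ 0.378 in
Ia = 0.2·(200/529) = 40/529 in ≈ 0.076 in
P − Ia = 2.150 − 0.076 = 21947/10580 ≈ 2.074 in (> 0, runoff occurs)
Q: (21947/10580)² ÷ (25947/10580) = 481670809/274519260 in (≈ 1.755 in)

Q = 481670809/274519260 in ≈ 1.755 in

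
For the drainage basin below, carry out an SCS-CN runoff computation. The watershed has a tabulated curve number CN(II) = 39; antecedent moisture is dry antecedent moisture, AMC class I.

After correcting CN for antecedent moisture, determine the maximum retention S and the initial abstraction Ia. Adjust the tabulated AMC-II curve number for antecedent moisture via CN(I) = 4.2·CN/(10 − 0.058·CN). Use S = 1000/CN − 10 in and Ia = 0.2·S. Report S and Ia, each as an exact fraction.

S = 30500/819 in ≈ 37.241 in; Ia = 6100/819 in ≈ 7.448 in

CN(I) from CN(II)=39: (4.2·39)/(10 − 0.058·39) = 81900/3869 ≈ 21.168
S = 1000/(81900/3869) − 10 = 30500/819 in ≈ 37.241 in
Ia = 0.2S: 0.2·37.241 = 7.448 in (exactly 6100/819)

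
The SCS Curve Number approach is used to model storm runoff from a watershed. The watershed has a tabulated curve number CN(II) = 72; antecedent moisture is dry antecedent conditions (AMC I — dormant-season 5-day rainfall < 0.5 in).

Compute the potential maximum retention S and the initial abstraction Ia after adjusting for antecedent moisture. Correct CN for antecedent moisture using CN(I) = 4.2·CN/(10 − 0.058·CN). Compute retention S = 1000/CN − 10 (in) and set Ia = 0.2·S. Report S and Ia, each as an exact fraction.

CN(I) from CN(II)=72: (4.2·72)/(10 − 0.058·72) = 675/13 ≈ 51.923
S = 1000/(675/13) − 10 = 250/27 in ≈ 9.259 in
Initial abstraction Ia = S/5 = (250/27)/5 = 50/27 ≈ 1.852 in

S = 250/27 in ≈ 9.259 in; Ia = 50/27 in ≈ 1.852 in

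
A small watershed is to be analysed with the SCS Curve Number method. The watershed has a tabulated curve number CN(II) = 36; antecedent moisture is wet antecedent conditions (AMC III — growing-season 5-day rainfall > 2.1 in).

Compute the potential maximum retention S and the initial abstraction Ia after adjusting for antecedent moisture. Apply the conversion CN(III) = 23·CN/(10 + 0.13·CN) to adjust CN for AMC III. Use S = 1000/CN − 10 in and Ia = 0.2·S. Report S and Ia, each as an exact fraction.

S = 1600/207 in ≈ 7.729 in; Ia = 320/207 in ≈ 1.546 in

Wet (AMC III): CN(III) = 23·36/(10 + 0.13·36) = 828/(367/25) = 20700/367 ≈ 56.403
S = 1000/(20700/367) − 10 = 1600/207 in ≈ 7.729 in
Ia = 0.2S: 0.2·7.729 = 1.546 in (exactly 320/207)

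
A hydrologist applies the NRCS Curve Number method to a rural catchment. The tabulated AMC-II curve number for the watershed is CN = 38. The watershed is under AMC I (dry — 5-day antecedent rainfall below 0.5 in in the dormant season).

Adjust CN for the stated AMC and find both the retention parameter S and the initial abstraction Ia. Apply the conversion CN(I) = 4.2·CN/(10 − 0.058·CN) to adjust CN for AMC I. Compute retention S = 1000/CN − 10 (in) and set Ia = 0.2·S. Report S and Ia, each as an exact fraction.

S = 15500/399 in ≈ 38.847 in; Ia = 3100/399 in ≈ 7.769 in

Dry (AMC I): CN(I) = 4.2·38/(10 − 0.058·38) = (798/5)/(1949/250) = 39900/1949 ≈ 20.472
S = 1000/(39900/1949) − 10 = 15500/399 in ≈ 38.847 in
Ia = 0.2·(15500/399) = 3100/399 in ≈ 7.769 in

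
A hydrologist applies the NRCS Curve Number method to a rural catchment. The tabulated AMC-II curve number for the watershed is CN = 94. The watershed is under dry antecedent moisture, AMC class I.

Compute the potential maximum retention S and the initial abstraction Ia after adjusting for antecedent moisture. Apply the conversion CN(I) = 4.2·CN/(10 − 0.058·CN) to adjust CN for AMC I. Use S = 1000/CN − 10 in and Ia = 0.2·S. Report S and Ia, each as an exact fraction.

S = 500/329 in ≈ 1.520 in; Ia = 100/329 in ≈ 0.304 in

Dry (AMC I): CN(I) = 4.2·94/(10 − 0.058·94) = (1974/5)/(1137/250) = 32900/379 ≈ 86.807
Retention S: 1000/CN − 10 with CN=86.807 → S = 500/329 ≈ 1.520 in
Initial abstraction Ia = S/5 = (500/329)/5 = 100/329 ≈ 0.304 in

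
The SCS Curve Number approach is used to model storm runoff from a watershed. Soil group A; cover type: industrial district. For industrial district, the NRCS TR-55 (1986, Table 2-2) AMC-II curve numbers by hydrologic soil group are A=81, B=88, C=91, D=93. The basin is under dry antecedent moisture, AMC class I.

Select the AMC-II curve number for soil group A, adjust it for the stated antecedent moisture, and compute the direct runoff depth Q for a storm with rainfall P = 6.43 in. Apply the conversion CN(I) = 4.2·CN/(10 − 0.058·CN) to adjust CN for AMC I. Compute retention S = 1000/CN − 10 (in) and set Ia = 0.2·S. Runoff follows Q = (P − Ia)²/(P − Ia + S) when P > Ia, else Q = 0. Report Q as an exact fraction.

NRCS table: industrial district, soil group A → CN(II) = 81
Adjust CN=81 to AMC I: 4.2·81/(10 − 0.058·81) → (1701/5) ÷ (2651/500) = 170100/2651 ≈ 64.164
Max retention: S = 1000/(170100/2651) − 10 = 9500/1701 in (≈ 5.585 in)
Ia = 0.2·(9500/1701) = 1900/1701 in ≈ 1.117 in
P − Ia = 6.430 − 1.117 = 903743/170100 ≈ 5.313 in (> 0, runoff occurs)
Q = (903743/170100)²/((903743/170100) + 9500/1701) = (816751410049/28934010000)/(1853743/170100) = 816751410049/315321684300 in ≈ 2.590 in

Q = 816751410049/315321684300 in ≈ 2.590 in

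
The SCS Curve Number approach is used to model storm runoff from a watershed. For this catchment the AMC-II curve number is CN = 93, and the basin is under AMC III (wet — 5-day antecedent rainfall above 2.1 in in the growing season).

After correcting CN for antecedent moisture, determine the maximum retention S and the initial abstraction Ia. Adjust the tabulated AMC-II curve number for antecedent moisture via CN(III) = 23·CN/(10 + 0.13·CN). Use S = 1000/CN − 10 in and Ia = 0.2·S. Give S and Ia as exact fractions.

S = 700/2139 in ≈ 0.327 in; Ia = 140/2139 in ≈ 0.065 in

Wet (AMC III): CN(III) = 23·93/(10 + 0.13·93) = 2139/(2209/100) = 213900/2209 ≈ 96.831
Max retention: S = 1000/(213900/2209) − 10 = 700/2139 in (≈ 0.327 in)
Ia = 0.2S: 0.2·0.327 = 0.065 in (exactly 140/2139)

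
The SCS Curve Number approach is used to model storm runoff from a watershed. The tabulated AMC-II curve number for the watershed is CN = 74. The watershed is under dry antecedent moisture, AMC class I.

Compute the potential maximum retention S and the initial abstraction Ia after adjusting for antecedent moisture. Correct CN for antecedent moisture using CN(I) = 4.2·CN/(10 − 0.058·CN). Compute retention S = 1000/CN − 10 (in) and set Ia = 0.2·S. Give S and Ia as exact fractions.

CN(I) from CN(II)=74: (4.2·74)/(10 − 0.058·74) = 77700/1427 ≈ 54.450
S = 1000/(77700/1427) − 10 = 6500/777 in ≈ 8.366 in
Ia = 0.2S: 0.2·8.366 = 1.673 in (exactly 1300/777)

S = 6500/777 in ≈ 8.366 in; Ia = 1300/777 in ≈ 1.673 in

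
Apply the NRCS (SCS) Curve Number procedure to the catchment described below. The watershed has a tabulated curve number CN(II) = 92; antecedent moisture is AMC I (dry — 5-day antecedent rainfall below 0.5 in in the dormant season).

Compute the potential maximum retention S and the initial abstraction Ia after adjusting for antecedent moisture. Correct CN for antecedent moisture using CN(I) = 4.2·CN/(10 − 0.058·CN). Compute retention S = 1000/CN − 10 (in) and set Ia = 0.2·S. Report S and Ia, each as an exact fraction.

S = 1000/483 in ≈ 2.070 in; Ia = 200/483 in ≈ 0.414 in

CN(I) from CN(II)=92: (4.2·92)/(10 − 0.058·92) = 48300/583 ≈ 82.847
S = 1000/(48300/583) − 10 = 1000/483 in ≈ 2.070 in
Initial abstraction Ia = S/5 = (1000/483)/5 = 200/483 ≈ 0.414 in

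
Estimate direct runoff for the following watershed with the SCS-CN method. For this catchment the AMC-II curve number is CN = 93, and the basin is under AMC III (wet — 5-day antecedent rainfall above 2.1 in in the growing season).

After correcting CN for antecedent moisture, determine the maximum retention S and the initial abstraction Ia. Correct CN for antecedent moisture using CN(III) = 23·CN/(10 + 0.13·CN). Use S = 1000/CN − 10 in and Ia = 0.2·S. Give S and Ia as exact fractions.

S = 700/2139 in ≈ 0.327 in; Ia = 140/2139 in ≈ 0.065 in

Wet (AMC III): CN(III) = 23·93/(10 + 0.13·93) = 2139/(2209/100) = 213900/2209 ≈ 96.831
Max retention: S = 1000/(213900/2209) − 10 = 700/2139 in (≈ 0.327 in)
Ia = 0.2·(700/2139) = 140/2139 in ≈ 0.065 in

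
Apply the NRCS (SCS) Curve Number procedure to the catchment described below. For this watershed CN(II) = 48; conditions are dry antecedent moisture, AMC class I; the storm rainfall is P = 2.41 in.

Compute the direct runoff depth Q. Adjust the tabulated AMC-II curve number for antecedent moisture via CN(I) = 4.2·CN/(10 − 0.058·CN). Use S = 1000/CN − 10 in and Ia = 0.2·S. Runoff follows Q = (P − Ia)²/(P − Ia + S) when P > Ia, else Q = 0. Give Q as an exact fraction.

Q = 0 in ≈ 0.000 in

Dry (AMC I): CN(I) = 4.2·48/(10 − 0.058·48) = (1008/5)/(902/125) = 12600/451 ≈ 27.938
S = 1000/(12600/451) − 10 = 1625/63 in ≈ 25.794 in
Ia = 0.2S: 0.2·25.794 = 5.159 in (exactly 325/63)
P = 2.410 ≤ Ia = 5.159 in: entire storm abstracted, Q = 0.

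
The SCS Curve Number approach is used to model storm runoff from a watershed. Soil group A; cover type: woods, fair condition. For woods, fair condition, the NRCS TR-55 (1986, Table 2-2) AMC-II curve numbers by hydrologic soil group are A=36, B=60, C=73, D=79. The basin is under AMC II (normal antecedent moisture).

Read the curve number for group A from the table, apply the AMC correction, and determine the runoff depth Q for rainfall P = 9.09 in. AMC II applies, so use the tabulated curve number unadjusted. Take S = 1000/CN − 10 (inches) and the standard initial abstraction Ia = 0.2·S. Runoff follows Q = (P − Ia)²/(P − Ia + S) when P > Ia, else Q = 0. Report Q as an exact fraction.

NRCS table: woods, fair condition, soil group A → CN(II) = 36
Average conditions: CN = 36 (no AMC adjustment).
Max retention: S = 1000/36 − 10 = 160/9 in (≈ 17.778 in)
Ia = 0.2·(160/9) = 32/9 in ≈ 3.556 in
P − Ia = 9.090 − 3.556 = 4981/900 ≈ 5.534 in (> 0, runoff occurs)
Q: (4981/900)² ÷ (20981/900) = 24810361/18882900 in (≈ 1.314 in)

Q = 24810361/18882900 in ≈ 1.314 in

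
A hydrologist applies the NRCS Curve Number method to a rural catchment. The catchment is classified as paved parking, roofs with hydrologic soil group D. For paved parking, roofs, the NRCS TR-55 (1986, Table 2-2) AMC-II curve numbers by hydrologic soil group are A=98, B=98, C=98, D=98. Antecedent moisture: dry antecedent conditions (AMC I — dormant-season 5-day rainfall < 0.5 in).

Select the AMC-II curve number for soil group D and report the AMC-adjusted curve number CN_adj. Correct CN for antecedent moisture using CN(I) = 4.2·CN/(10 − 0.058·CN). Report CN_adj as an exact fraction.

CN_adj = 102900/1079 ≈ 95.366

NRCS table: paved parking, roofs, soil group D → CN(II) = 98
CN(I) from CN(II)=98: (4.2·98)/(10 − 0.058·98) = 102900/1079 ≈ 95.366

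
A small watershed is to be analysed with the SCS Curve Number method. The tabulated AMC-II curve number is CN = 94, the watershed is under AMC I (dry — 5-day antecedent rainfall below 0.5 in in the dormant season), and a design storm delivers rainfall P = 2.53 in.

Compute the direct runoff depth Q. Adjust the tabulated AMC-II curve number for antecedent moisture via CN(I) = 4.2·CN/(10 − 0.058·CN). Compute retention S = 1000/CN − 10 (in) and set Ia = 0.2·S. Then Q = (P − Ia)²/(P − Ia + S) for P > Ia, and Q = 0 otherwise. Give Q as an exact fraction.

Q = 5363658169/4054497300 in ≈ 1.323 in

Adjust CN=94 to AMC I: 4.2·94/(10 − 0.058·94) → (1974/5) ÷ (1137/250) = 32900/379 ≈ 86.807
Retention S: 1000/CN − 10 with CN=86.807 → S = 500/329 ≈ 1.520 in
Initial abstraction Ia = S/5 = (500/329)/5 = 100/329 ≈ 0.304 in
P − Ia = 2.530 − 0.304 = 73237/32900 ≈ 2.226 in (> 0, runoff occurs)
Q = (73237/32900)²/((73237/32900) + 500/329) = (5363658169/1082410000)/(123237/32900) = 5363658169/4054497300 in ≈ 1.323 in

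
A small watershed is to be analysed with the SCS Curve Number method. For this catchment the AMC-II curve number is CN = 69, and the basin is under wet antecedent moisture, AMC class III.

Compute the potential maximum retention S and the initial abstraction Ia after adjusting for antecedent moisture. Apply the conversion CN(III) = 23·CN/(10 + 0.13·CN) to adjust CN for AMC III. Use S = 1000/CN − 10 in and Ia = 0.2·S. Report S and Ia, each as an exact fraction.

CN(III) from CN(II)=69: (23·69)/(10 + 0.13·69) = 158700/1897 ≈ 83.658
Max retention: S = 1000/(158700/1897) − 10 = 3100/1587 in (≈ 1.953 in)
Initial abstraction Ia = S/5 = (3100/1587)/5 = 620/1587 ≈ 0.391 in

S = 3100/1587 in ≈ 1.953 in; Ia = 620/1587 in ≈ 0.391 in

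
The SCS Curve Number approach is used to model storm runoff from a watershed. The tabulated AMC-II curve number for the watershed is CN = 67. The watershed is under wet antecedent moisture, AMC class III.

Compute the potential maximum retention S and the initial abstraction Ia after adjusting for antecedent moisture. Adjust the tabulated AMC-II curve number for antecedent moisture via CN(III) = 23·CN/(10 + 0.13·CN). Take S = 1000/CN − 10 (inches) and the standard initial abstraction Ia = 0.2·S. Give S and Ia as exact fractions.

CN(III) from CN(II)=67: (23·67)/(10 + 0.13·67) = 154100/1871 ≈ 82.362
Retention S: 1000/CN − 10 with CN=82.362 → S = 3300/1541 ≈ 2.141 in
Ia = 0.2·(3300/1541) = 660/1541 in ≈ 0.428 in

S = 3300/1541 in ≈ 2.141 in; Ia = 660/1541 in ≈ 0.428 in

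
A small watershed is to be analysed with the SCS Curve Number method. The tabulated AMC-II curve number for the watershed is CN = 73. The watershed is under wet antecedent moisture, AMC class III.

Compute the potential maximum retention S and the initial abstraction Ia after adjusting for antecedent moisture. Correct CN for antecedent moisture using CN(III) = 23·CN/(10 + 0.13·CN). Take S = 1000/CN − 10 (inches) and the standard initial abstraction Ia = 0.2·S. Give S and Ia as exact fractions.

CN(III) from CN(II)=73: (23·73)/(10 + 0.13·73) = 167900/1949 ≈ 86.147
Retention S: 1000/CN − 10 with CN=86.147 → S = 2700/1679 ≈ 1.608 in
Initial abstraction Ia = S/5 = (2700/1679)/5 = 540/1679 ≈ 0.322 in

S = 2700/1679 in ≈ 1.608 in; Ia = 540/1679 in ≈ 0.322 in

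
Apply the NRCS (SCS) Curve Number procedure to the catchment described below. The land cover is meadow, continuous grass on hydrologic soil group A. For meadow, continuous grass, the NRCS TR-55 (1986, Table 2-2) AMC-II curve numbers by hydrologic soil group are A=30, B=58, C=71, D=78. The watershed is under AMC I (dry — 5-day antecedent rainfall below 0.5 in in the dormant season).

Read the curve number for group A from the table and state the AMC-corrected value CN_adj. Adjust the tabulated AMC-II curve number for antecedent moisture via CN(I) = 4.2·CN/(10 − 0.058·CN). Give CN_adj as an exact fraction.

NRCS table: meadow, continuous grass, soil group A → CN(II) = 30
CN(I) from CN(II)=30: (4.2·30)/(10 − 0.058·30) = 900/59 ≈ 15.254

CN_adj = 900/59 ≈ 15.254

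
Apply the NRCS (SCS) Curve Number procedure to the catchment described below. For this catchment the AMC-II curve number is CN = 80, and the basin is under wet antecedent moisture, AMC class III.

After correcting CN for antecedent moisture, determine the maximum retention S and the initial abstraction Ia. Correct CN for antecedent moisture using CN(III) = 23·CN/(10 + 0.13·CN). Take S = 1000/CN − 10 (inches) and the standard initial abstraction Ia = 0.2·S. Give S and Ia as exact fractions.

S = 25/23 in ≈ 1.087 in; Ia = 5/23 in ≈ 0.217 in

Adjust CN=80 to AMC III: 23·80/(10 + 0.13·80) → 1840 ÷ (102/5) = 4600/51 ≈ 90.196
S = 1000/(4600/51) − 10 = 25/23 in ≈ 1.087 in
Initial abstraction Ia = S/5 = (25/23)/5 = 5/23 ≈ 0.217 in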